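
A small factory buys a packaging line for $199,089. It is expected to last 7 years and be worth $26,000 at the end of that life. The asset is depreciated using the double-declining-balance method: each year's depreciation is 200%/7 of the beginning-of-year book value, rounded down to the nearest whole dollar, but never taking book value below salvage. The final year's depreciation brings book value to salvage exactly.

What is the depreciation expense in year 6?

$10,576

Depreciable base = $199,089 − $26,000 = $173,089.
Year 1: ⌊$199,089 × 200%/7⌋ = $56,882. Book value $142,207.
Year 2: ⌊$142,207 × 200%/7⌋ = $40,630. Book value $101,577.
Year 3: ⌊$101,577 × 200%/7⌋ = $29,022. Book value $72,555.
Year 4: ⌊$72,555 × 200%/7⌋ = $20,730. Book value $51,825.
Year 5: ⌊$51,825 × 200%/7⌋ = $14,807. Book value $37,018.
Year 6: ⌊$37,018 × 200%/7⌋ = $10,576. Book value $26,442.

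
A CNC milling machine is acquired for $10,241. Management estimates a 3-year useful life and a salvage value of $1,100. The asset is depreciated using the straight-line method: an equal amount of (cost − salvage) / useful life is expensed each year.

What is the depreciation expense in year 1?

$3,047

Depreciable base = $10,241 − $1,100 = $9,141.
Annual expense = $9,141 / 3 = $3,047.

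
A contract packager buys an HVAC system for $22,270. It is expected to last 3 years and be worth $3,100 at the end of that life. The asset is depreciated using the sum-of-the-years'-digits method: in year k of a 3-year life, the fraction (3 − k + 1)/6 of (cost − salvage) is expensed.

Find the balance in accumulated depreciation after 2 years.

Depreciable base = $22,270 − $3,100 = $19,170.
Sum of the years' digits = 3+2+1 = 6.
Year 1: $19,170 × 3/6 = $9,585. Book value $12,685.
Year 2: $19,170 × 2/6 = $6,390. Book value $6,295.
Accumulated through year 2 = $22,270 − $6,295 = $15,975.

$15,975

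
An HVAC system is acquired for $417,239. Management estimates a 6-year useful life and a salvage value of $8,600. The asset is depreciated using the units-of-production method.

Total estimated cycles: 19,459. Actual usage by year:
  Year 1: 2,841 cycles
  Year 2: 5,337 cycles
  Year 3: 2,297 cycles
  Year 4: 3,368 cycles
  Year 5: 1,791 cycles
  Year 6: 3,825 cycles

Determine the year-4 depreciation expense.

Depreciable base = $417,239 − $8,600 = $408,639.
Rate = $408,639 / 19,459 cycles = $21 per cycle.
Year 1: 2,841 × $21 = $59,661. Book value $357,578.
Year 2: 5,337 × $21 = $112,077. Book value $245,501.
Year 3: 2,297 × $21 = $48,237. Book value $197,264.
Year 4: 3,368 × $21 = $70,728. Book value $126,536.

$70,728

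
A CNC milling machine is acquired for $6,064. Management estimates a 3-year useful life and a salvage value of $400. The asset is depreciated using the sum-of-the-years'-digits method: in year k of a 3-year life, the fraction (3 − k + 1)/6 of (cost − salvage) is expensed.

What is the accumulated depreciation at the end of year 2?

$4,720

Depreciable base = $6,064 − $400 = $5,664.
Sum of the years' digits = 3+2+1 = 6.
Year 1: $5,664 × 3/6 = $2,832. Book value $3,232.
Year 2: $5,664 × 2/6 = $1,888. Book value $1,344.
Accumulated through year 2 = $6,064 − $1,344 = $4,720.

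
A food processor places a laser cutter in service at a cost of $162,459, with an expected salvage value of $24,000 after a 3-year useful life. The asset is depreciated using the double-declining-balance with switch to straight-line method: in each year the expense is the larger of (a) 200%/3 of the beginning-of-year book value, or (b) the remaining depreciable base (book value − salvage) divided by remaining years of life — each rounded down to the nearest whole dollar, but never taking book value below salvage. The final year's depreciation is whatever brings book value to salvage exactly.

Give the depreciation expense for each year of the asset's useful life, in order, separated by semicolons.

$108,306; $30,153; $0

Depreciable base = $162,459 − $24,000 = $138,459.
Year 1: DB = ⌊$162,459 × 200%/3⌋ = $108,306; SL = ⌊$138,459/3⌋ = $46,153 → take DB $108,306. Book value $54,153.
Year 2: DB = ⌊$54,153 × 200%/3⌋ = $36,102; SL = ⌊$30,153/2⌋ = $15,076 → take DB $36,102, capped at $30,153. Book value $24,000.
Year 3 (final): $24,000 − $24,000 = $0. Book value $24,000.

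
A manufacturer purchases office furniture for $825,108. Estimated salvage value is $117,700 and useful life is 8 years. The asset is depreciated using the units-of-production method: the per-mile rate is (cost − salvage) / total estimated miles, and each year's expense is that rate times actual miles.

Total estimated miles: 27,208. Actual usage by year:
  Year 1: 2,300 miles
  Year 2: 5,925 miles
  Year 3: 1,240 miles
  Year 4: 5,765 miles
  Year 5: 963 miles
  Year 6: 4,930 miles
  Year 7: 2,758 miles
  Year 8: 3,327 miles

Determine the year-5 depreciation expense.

Depreciable base = $825,108 − $117,700 = $707,408.
Rate = $707,408 / 27,208 miles = $26 per mile.
Year 1: 2,300 × $26 = $59,800. Book value $765,308.
Year 2: 5,925 × $26 = $154,050. Book value $611,258.
Year 3: 1,240 × $26 = $32,240. Book value $579,018.
Year 4: 5,765 × $26 = $149,890. Book value $429,128.
Year 5: 963 × $26 = $25,038. Book value $404,090.

$25,038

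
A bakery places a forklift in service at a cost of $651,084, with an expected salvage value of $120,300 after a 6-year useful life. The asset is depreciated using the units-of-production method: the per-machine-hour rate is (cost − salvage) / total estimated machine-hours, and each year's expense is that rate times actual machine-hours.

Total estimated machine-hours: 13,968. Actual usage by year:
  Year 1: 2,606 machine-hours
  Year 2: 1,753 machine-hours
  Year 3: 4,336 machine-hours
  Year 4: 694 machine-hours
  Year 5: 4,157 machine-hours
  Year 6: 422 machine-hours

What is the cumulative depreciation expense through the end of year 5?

$514,748

Depreciable base = $651,084 − $120,300 = $530,784.
Rate = $530,784 / 13,968 machine-hours = $38 per machine-hour.
Year 1: 2,606 × $38 = $99,028. Book value $552,056.
Year 2: 1,753 × $38 = $66,614. Book value $485,442.
Year 3: 4,336 × $38 = $164,768. Book value $320,674.
Year 4: 694 × $38 = $26,372. Book value $294,302.
Year 5: 4,157 × $38 = $157,966. Book value $136,336.
Accumulated through year 5 = $651,084 − $136,336 = $514,748.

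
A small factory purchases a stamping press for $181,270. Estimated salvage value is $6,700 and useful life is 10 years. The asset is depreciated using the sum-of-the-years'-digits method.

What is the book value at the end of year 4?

$73,354

Depreciable base = $181,270 − $6,700 = $174,570.
Sum of the years' digits = 10+9+8+7+6+5+4+3+2+1 = 55.
Year 1: $174,570 × 10/55 = $31,740. Book value $149,530.
Year 2: $174,570 × 9/55 = $28,566. Book value $120,964.
Year 3: $174,570 × 8/55 = $25,392. Book value $95,572.
Year 4: $174,570 × 7/55 = $22,218. Book value $73,354.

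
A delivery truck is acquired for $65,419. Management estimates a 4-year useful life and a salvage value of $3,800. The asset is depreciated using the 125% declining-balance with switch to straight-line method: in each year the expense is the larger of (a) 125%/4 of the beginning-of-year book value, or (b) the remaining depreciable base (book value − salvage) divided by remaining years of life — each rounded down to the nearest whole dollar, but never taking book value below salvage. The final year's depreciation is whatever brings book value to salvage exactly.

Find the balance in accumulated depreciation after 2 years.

Depreciable base = $65,419 − $3,800 = $61,619.
Year 1: DB = ⌊$65,419 × 125%/4⌋ = $20,443; SL = ⌊$61,619/4⌋ = $15,404 → take DB $20,443. Book value $44,976.
Year 2: DB = ⌊$44,976 × 125%/4⌋ = $14,055; SL = ⌊$41,176/3⌋ = $13,725 → take DB $14,055. Book value $30,921.
Accumulated through year 2 = $65,419 − $30,921 = $34,498.

$34,498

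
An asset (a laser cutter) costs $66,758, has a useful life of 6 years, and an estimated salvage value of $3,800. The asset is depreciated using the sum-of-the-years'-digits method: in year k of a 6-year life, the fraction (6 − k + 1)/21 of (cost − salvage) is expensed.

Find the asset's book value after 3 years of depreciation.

$21,788

Depreciable base = $66,758 − $3,800 = $62,958.
Sum of the years' digits = 6+5+4+3+2+1 = 21.
Year 1: $62,958 × 6/21 = $17,988. Book value $48,770.
Year 2: $62,958 × 5/21 = $14,990. Book value $33,780.
Year 3: $62,958 × 4/21 = $11,992. Book value $21,788.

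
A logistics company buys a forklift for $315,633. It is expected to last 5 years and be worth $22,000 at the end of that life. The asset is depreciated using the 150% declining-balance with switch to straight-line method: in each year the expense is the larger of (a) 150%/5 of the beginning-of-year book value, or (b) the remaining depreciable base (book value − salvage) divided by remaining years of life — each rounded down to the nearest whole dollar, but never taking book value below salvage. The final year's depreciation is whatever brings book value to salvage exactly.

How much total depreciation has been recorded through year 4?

Depreciable base = $315,633 − $22,000 = $293,633.
Year 1: DB = ⌊$315,633 × 150%/5⌋ = $94,689; SL = ⌊$293,633/5⌋ = $58,726 → take DB $94,689. Book value $220,944.
Year 2: DB = ⌊$220,944 × 150%/5⌋ = $66,283; SL = ⌊$198,944/4⌋ = $49,736 → take DB $66,283. Book value $154,661.
Year 3: DB = ⌊$154,661 × 150%/5⌋ = $46,398; SL = ⌊$132,661/3⌋ = $44,220 → take DB $46,398. Book value $108,263.
Year 4: DB = ⌊$108,263 × 150%/5⌋ = $32,478; SL = ⌊$86,263/2⌋ = $43,131 → take SL $43,131. Book value $65,132.
Accumulated through year 4 = $315,633 − $65,132 = $250,501.

$250,501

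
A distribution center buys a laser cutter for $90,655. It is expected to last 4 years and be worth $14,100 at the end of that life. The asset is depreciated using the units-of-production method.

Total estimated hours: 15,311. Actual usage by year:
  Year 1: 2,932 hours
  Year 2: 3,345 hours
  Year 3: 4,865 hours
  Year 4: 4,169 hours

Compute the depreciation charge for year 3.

Depreciable base = $90,655 − $14,100 = $76,555.
Rate = $76,555 / 15,311 hours = $5 per hour.
Year 1: 2,932 × $5 = $14,660. Book value $75,995.
Year 2: 3,345 × $5 = $16,725. Book value $59,270.
Year 3: 4,865 × $5 = $24,325. Book value $34,945.

$24,325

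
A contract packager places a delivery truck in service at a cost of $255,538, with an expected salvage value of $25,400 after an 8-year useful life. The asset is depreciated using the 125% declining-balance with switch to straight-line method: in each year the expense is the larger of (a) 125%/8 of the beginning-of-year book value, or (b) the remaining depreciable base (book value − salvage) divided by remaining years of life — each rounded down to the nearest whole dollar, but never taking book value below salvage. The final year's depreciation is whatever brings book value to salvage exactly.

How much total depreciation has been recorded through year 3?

Depreciable base = $255,538 − $25,400 = $230,138.
Year 1: DB = ⌊$255,538 × 125%/8⌋ = $39,927; SL = ⌊$230,138/8⌋ = $28,767 → take DB $39,927. Book value $215,611.
Year 2: DB = ⌊$215,611 × 125%/8⌋ = $33,689; SL = ⌊$190,211/7⌋ = $27,173 → take DB $33,689. Book value $181,922.
Year 3: DB = ⌊$181,922 × 125%/8⌋ = $28,425; SL = ⌊$156,522/6⌋ = $26,087 → take DB $28,425. Book value $153,497.
Accumulated through year 3 = $255,538 − $153,497 = $102,041.

$102,041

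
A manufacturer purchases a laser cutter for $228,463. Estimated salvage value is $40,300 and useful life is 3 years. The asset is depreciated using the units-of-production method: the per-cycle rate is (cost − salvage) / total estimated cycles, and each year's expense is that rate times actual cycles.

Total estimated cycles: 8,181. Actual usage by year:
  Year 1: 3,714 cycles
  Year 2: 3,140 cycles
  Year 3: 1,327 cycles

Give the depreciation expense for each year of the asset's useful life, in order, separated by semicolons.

$85,422; $72,220; $30,521

Depreciable base = $228,463 − $40,300 = $188,163.
Rate = $188,163 / 8,181 cycles = $23 per cycle.
Year 1: 3,714 × $23 = $85,422. Book value $143,041.
Year 2: 3,140 × $23 = $72,220. Book value $70,821.
Year 3: 1,327 × $23 = $30,521. Book value $40,300.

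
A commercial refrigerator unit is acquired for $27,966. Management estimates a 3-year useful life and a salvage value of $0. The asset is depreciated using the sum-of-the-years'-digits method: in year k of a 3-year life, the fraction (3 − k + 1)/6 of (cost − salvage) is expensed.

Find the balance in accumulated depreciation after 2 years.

Depreciable base = $27,966 − $0 = $27,966.
Sum of the years' digits = 3+2+1 = 6.
Year 1: $27,966 × 3/6 = $13,983. Book value $13,983.
Year 2: $27,966 × 2/6 = $9,322. Book value $4,661.
Accumulated through year 2 = $27,966 − $4,661 = $23,305.

$23,305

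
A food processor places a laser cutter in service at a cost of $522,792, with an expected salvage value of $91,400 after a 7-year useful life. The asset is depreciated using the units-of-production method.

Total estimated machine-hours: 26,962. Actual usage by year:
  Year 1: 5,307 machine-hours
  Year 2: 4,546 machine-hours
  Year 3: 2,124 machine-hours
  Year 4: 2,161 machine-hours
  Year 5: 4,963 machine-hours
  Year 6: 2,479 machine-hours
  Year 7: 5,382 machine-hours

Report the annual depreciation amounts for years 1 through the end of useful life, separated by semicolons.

Depreciable base = $522,792 − $91,400 = $431,392.
Rate = $431,392 / 26,962 machine-hours = $16 per machine-hour.
Year 1: 5,307 × $16 = $84,912. Book value $437,880.
Year 2: 4,546 × $16 = $72,736. Book value $365,144.
Year 3: 2,124 × $16 = $33,984. Book value $331,160.
Year 4: 2,161 × $16 = $34,576. Book value $296,584.
Year 5: 4,963 × $16 = $79,408. Book value $217,176.
Year 6: 2,479 × $16 = $39,664. Book value $177,512.
Year 7: 5,382 × $16 = $86,112. Book value $91,400.

$84,912; $72,736; $33,984; $34,576; $79,408; $39,664; $86,112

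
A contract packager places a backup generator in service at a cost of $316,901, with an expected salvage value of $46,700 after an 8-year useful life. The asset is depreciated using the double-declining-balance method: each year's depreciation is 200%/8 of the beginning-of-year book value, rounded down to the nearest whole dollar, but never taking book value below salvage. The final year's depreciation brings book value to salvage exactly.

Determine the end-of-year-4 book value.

$100,270

Depreciable base = $316,901 − $46,700 = $270,201.
Year 1: ⌊$316,901 × 200%/8⌋ = $79,225. Book value $237,676.
Year 2: ⌊$237,676 × 200%/8⌋ = $59,419. Book value $178,257.
Year 3: ⌊$178,257 × 200%/8⌋ = $44,564. Book value $133,693.
Year 4: ⌊$133,693 × 200%/8⌋ = $33,423. Book value $100,270.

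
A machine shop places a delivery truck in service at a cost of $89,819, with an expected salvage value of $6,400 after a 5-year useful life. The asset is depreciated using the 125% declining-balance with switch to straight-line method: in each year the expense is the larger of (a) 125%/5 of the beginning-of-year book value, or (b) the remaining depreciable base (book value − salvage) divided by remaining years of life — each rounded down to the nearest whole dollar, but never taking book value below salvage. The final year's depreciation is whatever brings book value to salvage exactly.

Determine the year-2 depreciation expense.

$16,841

Depreciable base = $89,819 − $6,400 = $83,419.
Year 1: DB = ⌊$89,819 × 125%/5⌋ = $22,454; SL = ⌊$83,419/5⌋ = $16,683 → take DB $22,454. Book value $67,365.
Year 2: DB = ⌊$67,365 × 125%/5⌋ = $16,841; SL = ⌊$60,965/4⌋ = $15,241 → take DB $16,841. Book value $50,524.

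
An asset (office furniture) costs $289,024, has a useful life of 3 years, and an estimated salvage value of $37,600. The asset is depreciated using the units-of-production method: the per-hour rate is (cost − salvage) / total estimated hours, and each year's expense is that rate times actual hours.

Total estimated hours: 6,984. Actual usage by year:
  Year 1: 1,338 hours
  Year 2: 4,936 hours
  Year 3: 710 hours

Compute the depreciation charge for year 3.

$25,560

Depreciable base = $289,024 − $37,600 = $251,424.
Rate = $251,424 / 6,984 hours = $36 per hour.
Year 1: 1,338 × $36 = $48,168. Book value $240,856.
Year 2: 4,936 × $36 = $177,696. Book value $63,160.
Year 3: 710 × $36 = $25,560. Book value $37,600.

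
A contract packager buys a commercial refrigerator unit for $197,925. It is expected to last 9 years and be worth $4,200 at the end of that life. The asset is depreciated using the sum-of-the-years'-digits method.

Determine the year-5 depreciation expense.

$21,525

Depreciable base = $197,925 − $4,200 = $193,725.
Sum of the years' digits = 9+8+7+6+5+4+3+2+1 = 45.
Year 1: $193,725 × 9/45 = $38,745. Book value $159,180.
Year 2: $193,725 × 8/45 = $34,440. Book value $124,740.
Year 3: $193,725 × 7/45 = $30,135. Book value $94,605.
Year 4: $193,725 × 6/45 = $25,830. Book value $68,775.
Year 5: $193,725 × 5/45 = $21,525. Book value $47,250.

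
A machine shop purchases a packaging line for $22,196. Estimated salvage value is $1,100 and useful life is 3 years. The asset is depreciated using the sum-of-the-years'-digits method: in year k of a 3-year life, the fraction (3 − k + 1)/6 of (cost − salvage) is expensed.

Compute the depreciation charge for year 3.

Depreciable base = $22,196 − $1,100 = $21,096.
Sum of the years' digits = 3+2+1 = 6.
Year 1: $21,096 × 3/6 = $10,548. Book value $11,648.
Year 2: $21,096 × 2/6 = $7,032. Book value $4,616.
Year 3: $21,096 × 1/6 = $3,516. Book value $1,100.

$3,516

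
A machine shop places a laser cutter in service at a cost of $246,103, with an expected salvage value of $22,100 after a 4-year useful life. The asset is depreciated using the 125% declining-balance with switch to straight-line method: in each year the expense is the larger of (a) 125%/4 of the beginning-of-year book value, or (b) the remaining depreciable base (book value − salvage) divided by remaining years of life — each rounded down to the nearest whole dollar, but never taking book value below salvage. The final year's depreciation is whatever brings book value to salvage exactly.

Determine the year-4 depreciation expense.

$47,112

Depreciable base = $246,103 − $22,100 = $224,003.
Year 1: DB = ⌊$246,103 × 125%/4⌋ = $76,907; SL = ⌊$224,003/4⌋ = $56,000 → take DB $76,907. Book value $169,196.
Year 2: DB = ⌊$169,196 × 125%/4⌋ = $52,873; SL = ⌊$147,096/3⌋ = $49,032 → take DB $52,873. Book value $116,323.
Year 3: DB = ⌊$116,323 × 125%/4⌋ = $36,350; SL = ⌊$94,223/2⌋ = $47,111 → take SL $47,111. Book value $69,212.
Year 4 (final): $69,212 − $22,100 = $47,112. Book value $22,100.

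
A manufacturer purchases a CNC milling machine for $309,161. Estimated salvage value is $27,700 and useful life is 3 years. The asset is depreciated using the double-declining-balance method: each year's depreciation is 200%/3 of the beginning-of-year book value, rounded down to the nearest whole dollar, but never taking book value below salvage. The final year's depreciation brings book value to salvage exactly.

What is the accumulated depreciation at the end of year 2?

$274,809

Depreciable base = $309,161 − $27,700 = $281,461.
Year 1: ⌊$309,161 × 200%/3⌋ = $206,107. Book value $103,054.
Year 2: ⌊$103,054 × 200%/3⌋ = $68,702. Book value $34,352.
Accumulated through year 2 = $309,161 − $34,352 = $274,809.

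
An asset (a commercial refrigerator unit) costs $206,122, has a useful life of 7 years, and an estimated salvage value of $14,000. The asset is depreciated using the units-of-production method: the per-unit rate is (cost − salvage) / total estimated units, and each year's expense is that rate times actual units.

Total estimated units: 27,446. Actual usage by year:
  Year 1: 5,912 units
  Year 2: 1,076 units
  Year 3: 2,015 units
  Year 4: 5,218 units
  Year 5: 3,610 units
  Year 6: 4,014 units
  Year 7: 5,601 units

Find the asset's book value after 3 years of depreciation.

Depreciable base = $206,122 − $14,000 = $192,122.
Rate = $192,122 / 27,446 units = $7 per unit.
Year 1: 5,912 × $7 = $41,384. Book value $164,738.
Year 2: 1,076 × $7 = $7,532. Book value $157,206.
Year 3: 2,015 × $7 = $14,105. Book value $143,101.

$143,101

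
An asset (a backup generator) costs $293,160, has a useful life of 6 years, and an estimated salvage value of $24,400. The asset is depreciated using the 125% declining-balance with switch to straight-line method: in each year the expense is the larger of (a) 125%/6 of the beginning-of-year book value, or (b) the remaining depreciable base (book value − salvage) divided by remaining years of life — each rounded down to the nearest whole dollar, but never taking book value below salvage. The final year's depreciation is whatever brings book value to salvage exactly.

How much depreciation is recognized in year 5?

$39,834

Depreciable base = $293,160 − $24,400 = $268,760.
Year 1: DB = ⌊$293,160 × 125%/6⌋ = $61,075; SL = ⌊$268,760/6⌋ = $44,793 → take DB $61,075. Book value $232,085.
Year 2: DB = ⌊$232,085 × 125%/6⌋ = $48,351; SL = ⌊$207,685/5⌋ = $41,537 → take DB $48,351. Book value $183,734.
Year 3: DB = ⌊$183,734 × 125%/6⌋ = $38,277; SL = ⌊$159,334/4⌋ = $39,833 → take SL $39,833. Book value $143,901.
Year 4: DB = ⌊$143,901 × 125%/6⌋ = $29,979; SL = ⌊$119,501/3⌋ = $39,833 → take SL $39,833. Book value $104,068.
Year 5: DB = ⌊$104,068 × 125%/6⌋ = $21,680; SL = ⌊$79,668/2⌋ = $39,834 → take SL $39,834. Book value $64,234.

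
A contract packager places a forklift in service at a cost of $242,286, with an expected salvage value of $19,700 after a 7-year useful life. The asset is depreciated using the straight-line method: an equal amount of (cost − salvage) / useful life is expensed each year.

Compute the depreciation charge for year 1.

$31,798

Depreciable base = $242,286 − $19,700 = $222,586.
Annual expense = $222,586 / 7 = $31,798.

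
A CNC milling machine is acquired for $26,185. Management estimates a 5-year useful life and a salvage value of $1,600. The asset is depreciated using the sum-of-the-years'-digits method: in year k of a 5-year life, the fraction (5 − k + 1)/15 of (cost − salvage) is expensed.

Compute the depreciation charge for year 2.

$6,556

Depreciable base = $26,185 − $1,600 = $24,585.
Sum of the years' digits = 5+4+3+2+1 = 15.
Year 1: $24,585 × 5/15 = $8,195. Book value $17,990.
Year 2: $24,585 × 4/15 = $6,556. Book value $11,434.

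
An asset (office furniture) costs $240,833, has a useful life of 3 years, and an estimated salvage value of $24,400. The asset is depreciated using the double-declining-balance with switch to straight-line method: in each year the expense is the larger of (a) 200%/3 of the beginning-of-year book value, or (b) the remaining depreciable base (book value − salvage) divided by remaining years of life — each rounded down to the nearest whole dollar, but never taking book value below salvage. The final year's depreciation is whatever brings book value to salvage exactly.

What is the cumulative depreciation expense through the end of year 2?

$214,073

Depreciable base = $240,833 − $24,400 = $216,433.
Year 1: DB = ⌊$240,833 × 200%/3⌋ = $160,555; SL = ⌊$216,433/3⌋ = $72,144 → take DB $160,555. Book value $80,278.
Year 2: DB = ⌊$80,278 × 200%/3⌋ = $53,518; SL = ⌊$55,878/2⌋ = $27,939 → take DB $53,518. Book value $26,760.
Accumulated through year 2 = $240,833 − $26,760 = $214,073.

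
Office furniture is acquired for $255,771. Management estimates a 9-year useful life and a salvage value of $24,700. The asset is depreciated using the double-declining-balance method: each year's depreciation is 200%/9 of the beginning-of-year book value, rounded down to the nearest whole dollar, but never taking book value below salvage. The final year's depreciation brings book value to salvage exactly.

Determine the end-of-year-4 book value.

$93,601

Depreciable base = $255,771 − $24,700 = $231,071.
Year 1: ⌊$255,771 × 200%/9⌋ = $56,838. Book value $198,933.
Year 2: ⌊$198,933 × 200%/9⌋ = $44,207. Book value $154,726.
Year 3: ⌊$154,726 × 200%/9⌋ = $34,383. Book value $120,343.
Year 4: ⌊$120,343 × 200%/9⌋ = $26,742. Book value $93,601.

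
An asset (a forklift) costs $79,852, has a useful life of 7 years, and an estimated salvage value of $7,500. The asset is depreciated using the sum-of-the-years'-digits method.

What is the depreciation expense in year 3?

Depreciable base = $79,852 − $7,500 = $72,352.
Sum of the years' digits = 7+6+5+4+3+2+1 = 28.
Year 1: $72,352 × 7/28 = $18,088. Book value $61,764.
Year 2: $72,352 × 6/28 = $15,504. Book value $46,260.
Year 3: $72,352 × 5/28 = $12,920. Book value $33,340.

$12,920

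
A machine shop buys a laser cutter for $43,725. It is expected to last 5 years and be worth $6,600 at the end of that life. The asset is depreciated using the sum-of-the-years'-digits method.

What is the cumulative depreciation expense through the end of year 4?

$34,650

Depreciable base = $43,725 − $6,600 = $37,125.
Sum of the years' digits = 5+4+3+2+1 = 15.
Year 1: $37,125 × 5/15 = $12,375. Book value $31,350.
Year 2: $37,125 × 4/15 = $9,900. Book value $21,450.
Year 3: $37,125 × 3/15 = $7,425. Book value $14,025.
Year 4: $37,125 × 2/15 = $4,950. Book value $9,075.
Accumulated through year 4 = $43,725 − $9,075 = $34,650.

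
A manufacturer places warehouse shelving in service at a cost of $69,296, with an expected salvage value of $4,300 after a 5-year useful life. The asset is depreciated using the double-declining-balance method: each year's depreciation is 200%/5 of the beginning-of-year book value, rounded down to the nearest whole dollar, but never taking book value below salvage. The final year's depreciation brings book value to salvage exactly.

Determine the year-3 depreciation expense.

$9,978

Depreciable base = $69,296 − $4,300 = $64,996.
Year 1: ⌊$69,296 × 200%/5⌋ = $27,718. Book value $41,578.
Year 2: ⌊$41,578 × 200%/5⌋ = $16,631. Book value $24,947.
Year 3: ⌊$24,947 × 200%/5⌋ = $9,978. Book value $14,969.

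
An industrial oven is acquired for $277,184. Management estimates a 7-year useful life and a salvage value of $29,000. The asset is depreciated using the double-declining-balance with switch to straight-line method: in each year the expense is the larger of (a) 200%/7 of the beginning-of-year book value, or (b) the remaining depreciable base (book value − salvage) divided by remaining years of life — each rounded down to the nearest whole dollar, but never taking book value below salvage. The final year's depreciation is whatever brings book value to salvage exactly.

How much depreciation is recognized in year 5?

Depreciable base = $277,184 − $29,000 = $248,184.
Year 1: DB = ⌊$277,184 × 200%/7⌋ = $79,195; SL = ⌊$248,184/7⌋ = $35,454 → take DB $79,195. Book value $197,989.
Year 2: DB = ⌊$197,989 × 200%/7⌋ = $56,568; SL = ⌊$168,989/6⌋ = $28,164 → take DB $56,568. Book value $141,421.
Year 3: DB = ⌊$141,421 × 200%/7⌋ = $40,406; SL = ⌊$112,421/5⌋ = $22,484 → take DB $40,406. Book value $101,015.
Year 4: DB = ⌊$101,015 × 200%/7⌋ = $28,861; SL = ⌊$72,015/4⌋ = $18,003 → take DB $28,861. Book value $72,154.
Year 5: DB = ⌊$72,154 × 200%/7⌋ = $20,615; SL = ⌊$43,154/3⌋ = $14,384 → take DB $20,615. Book value $51,539.

$20,615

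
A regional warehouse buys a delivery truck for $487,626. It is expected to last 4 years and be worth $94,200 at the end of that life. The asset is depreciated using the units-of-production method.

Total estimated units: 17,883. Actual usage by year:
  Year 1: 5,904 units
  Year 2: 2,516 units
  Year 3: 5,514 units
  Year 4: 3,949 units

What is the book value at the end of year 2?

$302,386

Depreciable base = $487,626 − $94,200 = $393,426.
Rate = $393,426 / 17,883 units = $22 per unit.
Year 1: 5,904 × $22 = $129,888. Book value $357,738.
Year 2: 2,516 × $22 = $55,352. Book value $302,386.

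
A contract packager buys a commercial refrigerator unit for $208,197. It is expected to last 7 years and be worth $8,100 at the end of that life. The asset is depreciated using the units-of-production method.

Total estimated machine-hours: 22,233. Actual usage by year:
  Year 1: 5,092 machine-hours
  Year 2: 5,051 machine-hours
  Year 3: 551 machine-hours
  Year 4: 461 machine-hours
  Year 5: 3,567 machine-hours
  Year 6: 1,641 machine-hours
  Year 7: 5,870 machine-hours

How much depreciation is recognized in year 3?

$4,959

Depreciable base = $208,197 − $8,100 = $200,097.
Rate = $200,097 / 22,233 machine-hours = $9 per machine-hour.
Year 1: 5,092 × $9 = $45,828. Book value $162,369.
Year 2: 5,051 × $9 = $45,459. Book value $116,910.
Year 3: 551 × $9 = $4,959. Book value $111,951.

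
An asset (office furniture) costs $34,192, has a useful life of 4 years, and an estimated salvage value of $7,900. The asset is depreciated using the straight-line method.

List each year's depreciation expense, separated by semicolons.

Depreciable base = $34,192 − $7,900 = $26,292.
Annual expense = $26,292 / 4 = $6,573.
End of year 1: book value $27,619.
End of year 2: book value $21,046.
End of year 3: book value $14,473.
End of year 4: book value $7,900.

$6,573; $6,573; $6,573; $6,573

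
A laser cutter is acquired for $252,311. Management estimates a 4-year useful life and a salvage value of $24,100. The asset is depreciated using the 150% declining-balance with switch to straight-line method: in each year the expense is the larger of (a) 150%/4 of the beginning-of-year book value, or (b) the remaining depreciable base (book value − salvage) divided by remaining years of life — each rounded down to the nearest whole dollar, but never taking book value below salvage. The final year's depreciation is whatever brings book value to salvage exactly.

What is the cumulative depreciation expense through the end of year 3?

$190,981

Depreciable base = $252,311 − $24,100 = $228,211.
Year 1: DB = ⌊$252,311 × 150%/4⌋ = $94,616; SL = ⌊$228,211/4⌋ = $57,052 → take DB $94,616. Book value $157,695.
Year 2: DB = ⌊$157,695 × 150%/4⌋ = $59,135; SL = ⌊$133,595/3⌋ = $44,531 → take DB $59,135. Book value $98,560.
Year 3: DB = ⌊$98,560 × 150%/4⌋ = $36,960; SL = ⌊$74,460/2⌋ = $37,230 → take SL $37,230. Book value $61,330.
Accumulated through year 3 = $252,311 − $61,330 = $190,981.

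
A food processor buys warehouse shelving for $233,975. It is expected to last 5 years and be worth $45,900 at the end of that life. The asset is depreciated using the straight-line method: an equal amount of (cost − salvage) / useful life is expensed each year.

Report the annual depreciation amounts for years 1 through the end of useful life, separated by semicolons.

Depreciable base = $233,975 − $45,900 = $188,075.
Annual expense = $188,075 / 5 = $37,615.
End of year 1: book value $196,360.
End of year 2: book value $158,745.
End of year 3: book value $121,130.
End of year 4: book value $83,515.
End of year 5: book value $45,900.

$37,615; $37,615; $37,615; $37,615; $37,615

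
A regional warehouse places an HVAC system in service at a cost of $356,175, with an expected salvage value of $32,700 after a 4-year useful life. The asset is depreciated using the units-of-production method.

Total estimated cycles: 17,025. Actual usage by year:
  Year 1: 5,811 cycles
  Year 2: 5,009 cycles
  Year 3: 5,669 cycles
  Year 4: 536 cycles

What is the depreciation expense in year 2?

Depreciable base = $356,175 − $32,700 = $323,475.
Rate = $323,475 / 17,025 cycles = $19 per cycle.
Year 1: 5,811 × $19 = $110,409. Book value $245,766.
Year 2: 5,009 × $19 = $95,171. Book value $150,595.

$95,171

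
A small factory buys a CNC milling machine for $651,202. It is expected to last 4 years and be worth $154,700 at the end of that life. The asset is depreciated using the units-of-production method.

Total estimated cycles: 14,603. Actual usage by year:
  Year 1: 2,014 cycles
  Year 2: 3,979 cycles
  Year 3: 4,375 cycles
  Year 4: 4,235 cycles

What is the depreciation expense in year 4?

Depreciable base = $651,202 − $154,700 = $496,502.
Rate = $496,502 / 14,603 cycles = $34 per cycle.
Year 1: 2,014 × $34 = $68,476. Book value $582,726.
Year 2: 3,979 × $34 = $135,286. Book value $447,440.
Year 3: 4,375 × $34 = $148,750. Book value $298,690.
Year 4: 4,235 × $34 = $143,990. Book value $154,700.

$143,990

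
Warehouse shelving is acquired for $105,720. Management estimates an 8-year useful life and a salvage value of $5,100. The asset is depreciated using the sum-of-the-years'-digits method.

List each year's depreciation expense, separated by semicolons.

Depreciable base = $105,720 − $5,100 = $100,620.
Sum of the years' digits = 8+7+6+5+4+3+2+1 = 36.
Year 1: $100,620 × 8/36 = $22,360. Book value $83,360.
Year 2: $100,620 × 7/36 = $19,565. Book value $63,795.
Year 3: $100,620 × 6/36 = $16,770. Book value $47,025.
Year 4: $100,620 × 5/36 = $13,975. Book value $33,050.
Year 5: $100,620 × 4/36 = $11,180. Book value $21,870.
Year 6: $100,620 × 3/36 = $8,385. Book value $13,485.
Year 7: $100,620 × 2/36 = $5,590. Book value $7,895.
Year 8: $100,620 × 1/36 = $2,795. Book value $5,100.

$22,360; $19,565; $16,770; $13,975; $11,180; $8,385; $5,590; $2,795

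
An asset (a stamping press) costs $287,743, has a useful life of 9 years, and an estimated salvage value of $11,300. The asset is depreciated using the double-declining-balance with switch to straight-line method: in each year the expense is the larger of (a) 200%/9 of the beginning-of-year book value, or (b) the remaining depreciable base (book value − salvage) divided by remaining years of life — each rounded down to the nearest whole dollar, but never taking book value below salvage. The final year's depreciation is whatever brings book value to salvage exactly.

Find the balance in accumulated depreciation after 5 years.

$205,842

Depreciable base = $287,743 − $11,300 = $276,443.
Year 1: DB = ⌊$287,743 × 200%/9⌋ = $63,942; SL = ⌊$276,443/9⌋ = $30,715 → take DB $63,942. Book value $223,801.
Year 2: DB = ⌊$223,801 × 200%/9⌋ = $49,733; SL = ⌊$212,501/8⌋ = $26,562 → take DB $49,733. Book value $174,068.
Year 3: DB = ⌊$174,068 × 200%/9⌋ = $38,681; SL = ⌊$162,768/7⌋ = $23,252 → take DB $38,681. Book value $135,387.
Year 4: DB = ⌊$135,387 × 200%/9⌋ = $30,086; SL = ⌊$124,087/6⌋ = $20,681 → take DB $30,086. Book value $105,301.
Year 5: DB = ⌊$105,301 × 200%/9⌋ = $23,400; SL = ⌊$94,001/5⌋ = $18,800 → take DB $23,400. Book value $81,901.
Accumulated through year 5 = $287,743 − $81,901 = $205,842.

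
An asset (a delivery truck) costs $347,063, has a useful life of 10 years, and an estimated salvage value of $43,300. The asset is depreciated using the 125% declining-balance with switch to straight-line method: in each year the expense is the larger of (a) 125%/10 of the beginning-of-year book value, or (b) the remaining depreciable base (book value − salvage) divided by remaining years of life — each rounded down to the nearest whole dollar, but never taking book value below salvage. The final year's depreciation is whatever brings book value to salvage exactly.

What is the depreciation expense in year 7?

$26,690

Depreciable base = $347,063 − $43,300 = $303,763.
Year 1: DB = ⌊$347,063 × 125%/10⌋ = $43,382; SL = ⌊$303,763/10⌋ = $30,376 → take DB $43,382. Book value $303,681.
Year 2: DB = ⌊$303,681 × 125%/10⌋ = $37,960; SL = ⌊$260,381/9⌋ = $28,931 → take DB $37,960. Book value $265,721.
Year 3: DB = ⌊$265,721 × 125%/10⌋ = $33,215; SL = ⌊$222,421/8⌋ = $27,802 → take DB $33,215. Book value $232,506.
Year 4: DB = ⌊$232,506 × 125%/10⌋ = $29,063; SL = ⌊$189,206/7⌋ = $27,029 → take DB $29,063. Book value $203,443.
Year 5: DB = ⌊$203,443 × 125%/10⌋ = $25,430; SL = ⌊$160,143/6⌋ = $26,690 → take SL $26,690. Book value $176,753.
Year 6: DB = ⌊$176,753 × 125%/10⌋ = $22,094; SL = ⌊$133,453/5⌋ = $26,690 → take SL $26,690. Book value $150,063.
Year 7: DB = ⌊$150,063 × 125%/10⌋ = $18,757; SL = ⌊$106,763/4⌋ = $26,690 → take SL $26,690. Book value $123,373.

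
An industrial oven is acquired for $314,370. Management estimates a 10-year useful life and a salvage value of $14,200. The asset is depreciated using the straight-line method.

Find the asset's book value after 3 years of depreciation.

Depreciable base = $314,370 − $14,200 = $300,170.
Annual expense = $300,170 / 10 = $30,017.
End of year 1: book value $284,353.
End of year 2: book value $254,336.
End of year 3: book value $224,319.

$224,319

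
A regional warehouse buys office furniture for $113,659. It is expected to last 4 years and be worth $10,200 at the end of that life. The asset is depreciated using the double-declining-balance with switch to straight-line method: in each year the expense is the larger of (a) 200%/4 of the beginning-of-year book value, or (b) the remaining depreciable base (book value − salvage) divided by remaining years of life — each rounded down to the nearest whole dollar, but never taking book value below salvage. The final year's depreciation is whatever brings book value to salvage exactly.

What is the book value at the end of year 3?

$14,208

Depreciable base = $113,659 − $10,200 = $103,459.
Year 1: DB = ⌊$113,659 × 200%/4⌋ = $56,829; SL = ⌊$103,459/4⌋ = $25,864 → take DB $56,829. Book value $56,830.
Year 2: DB = ⌊$56,830 × 200%/4⌋ = $28,415; SL = ⌊$46,630/3⌋ = $15,543 → take DB $28,415. Book value $28,415.
Year 3: DB = ⌊$28,415 × 200%/4⌋ = $14,207; SL = ⌊$18,215/2⌋ = $9,107 → take DB $14,207. Book value $14,208.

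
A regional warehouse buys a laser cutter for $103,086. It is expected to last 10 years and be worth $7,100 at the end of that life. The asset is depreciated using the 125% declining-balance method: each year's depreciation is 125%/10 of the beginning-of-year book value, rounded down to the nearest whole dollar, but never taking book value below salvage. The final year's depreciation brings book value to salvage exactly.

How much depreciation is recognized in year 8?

Depreciable base = $103,086 − $7,100 = $95,986.
Year 1: ⌊$103,086 × 125%/10⌋ = $12,885. Book value $90,201.
Year 2: ⌊$90,201 × 125%/10⌋ = $11,275. Book value $78,926.
Year 3: ⌊$78,926 × 125%/10⌋ = $9,865. Book value $69,061.
Year 4: ⌊$69,061 × 125%/10⌋ = $8,632. Book value $60,429.
Year 5: ⌊$60,429 × 125%/10⌋ = $7,553. Book value $52,876.
Year 6: ⌊$52,876 × 125%/10⌋ = $6,609. Book value $46,267.
Year 7: ⌊$46,267 × 125%/10⌋ = $5,783. Book value $40,484.
Year 8: ⌊$40,484 × 125%/10⌋ = $5,060. Book value $35,424.

$5,060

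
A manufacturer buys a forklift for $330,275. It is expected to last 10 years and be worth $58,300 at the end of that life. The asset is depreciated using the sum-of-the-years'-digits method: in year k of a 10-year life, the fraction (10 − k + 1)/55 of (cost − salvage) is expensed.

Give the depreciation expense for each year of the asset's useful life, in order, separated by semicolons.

$49,450; $44,505; $39,560; $34,615; $29,670; $24,725; $19,780; $14,835; $9,890; $4,945

Depreciable base = $330,275 − $58,300 = $271,975.
Sum of the years' digits = 10+9+8+7+6+5+4+3+2+1 = 55.
Year 1: $271,975 × 10/55 = $49,450. Book value $280,825.
Year 2: $271,975 × 9/55 = $44,505. Book value $236,320.
Year 3: $271,975 × 8/55 = $39,560. Book value $196,760.
Year 4: $271,975 × 7/55 = $34,615. Book value $162,145.
Year 5: $271,975 × 6/55 = $29,670. Book value $132,475.
Year 6: $271,975 × 5/55 = $24,725. Book value $107,750.
Year 7: $271,975 × 4/55 = $19,780. Book value $87,970.
Year 8: $271,975 × 3/55 = $14,835. Book value $73,135.
Year 9: $271,975 × 2/55 = $9,890. Book value $63,245.
Year 10: $271,975 × 1/55 = $4,945. Book value $58,300.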